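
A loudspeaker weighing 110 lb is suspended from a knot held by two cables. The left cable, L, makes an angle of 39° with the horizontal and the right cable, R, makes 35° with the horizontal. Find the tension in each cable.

ΣF_x = 0: −T_L·cos39° + T_R·cos35° = 0 → T_R = 0.94872·T_L.
ΣF_y = 0: T_L·sin39° + T_R·sin35° = 110.
Substitute: T_L·(0.62932 + 0.94872·0.573576) = 110 → T_L = 93.738 ≈ 93.74 lb.
Then T_R = 0.94872 × 93.738 = 88.93 lb.

T_L = 93.74 lb, T_R = 88.93 lb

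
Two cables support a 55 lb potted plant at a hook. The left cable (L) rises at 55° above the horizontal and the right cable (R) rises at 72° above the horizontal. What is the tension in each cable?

ΣF_x = 0: −T_L·cos55° + T_R·cos72° = 0 → T_R = 1.85613·T_L.
ΣF_y = 0: T_L·sin55° + T_R·sin72° = 55.
Substitute: T_L·(0.819152 + 1.85613·0.951057) = 55 → T_L = 21.2812 ≈ 21.28 lb.
Then T_R = 1.85613 × 21.2812 = 39.50 lb.

T_L = 21.28 lb, T_R = 39.50 lb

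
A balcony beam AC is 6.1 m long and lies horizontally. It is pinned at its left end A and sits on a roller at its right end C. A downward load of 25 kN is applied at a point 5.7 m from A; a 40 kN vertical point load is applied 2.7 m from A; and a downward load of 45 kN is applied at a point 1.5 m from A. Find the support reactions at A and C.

A_x = 0, A_y = 57.87 kN, C_y = 52.13 kN

Moments about A: C_y·6.1 − 25·5.7 − 40·2.7 − 45·1.5 = 0 → C_y = 318/6.1 = 52.1311 ≈ 52.13 kN.
ΣF_y = 0: A_y + 52.1311 − 25 − 40 − 45 = 0 → A_y = 57.87 kN.
ΣF_x = 0: no horizontal applied forces, so A_x = 0.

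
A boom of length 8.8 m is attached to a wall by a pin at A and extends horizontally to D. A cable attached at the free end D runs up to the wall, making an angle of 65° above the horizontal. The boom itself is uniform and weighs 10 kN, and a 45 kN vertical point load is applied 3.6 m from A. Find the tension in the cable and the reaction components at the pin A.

T = 25.83 kN, A_x = 10.92 kN, A_y = 31.59 kN

ΣM about A: T·sin65°·8.8 − 10·4.4 − 45·3.6 = 0 → T = 206/(8.8·0.906308) = 25.8291 ≈ 25.83 kN.
ΣF_x = 0: A_x − T·cos65° = 0 → A_x = 25.8291 × 0.422618 = 10.92 kN.
ΣF_y = 0: A_y + T·sin65° − 10 − 45 = 0 → A_y = 55 − 25.8291 × 0.906308 = 31.59 kN.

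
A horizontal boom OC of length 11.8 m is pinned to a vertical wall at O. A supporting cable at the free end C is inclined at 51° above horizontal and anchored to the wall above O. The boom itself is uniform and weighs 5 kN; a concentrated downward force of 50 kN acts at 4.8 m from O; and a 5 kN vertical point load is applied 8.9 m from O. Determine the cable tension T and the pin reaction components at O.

T = 34.24 kN, O_x = 21.55 kN, O_y = 33.39 kN

ΣM about O: T·sin51°·11.8 − 5·5.9 − 50·4.8 − 5·8.9 = 0 → T = 314/(11.8·0.777146) = 34.2409 ≈ 34.24 kN.
ΣF_x = 0: O_x − T·cos51° = 0 → O_x = 34.2409 × 0.62932 = 21.55 kN.
ΣF_y = 0: O_y + T·sin51° − 5 − 50 − 5 = 0 → O_y = 60 − 34.2409 × 0.777146 = 33.39 kN.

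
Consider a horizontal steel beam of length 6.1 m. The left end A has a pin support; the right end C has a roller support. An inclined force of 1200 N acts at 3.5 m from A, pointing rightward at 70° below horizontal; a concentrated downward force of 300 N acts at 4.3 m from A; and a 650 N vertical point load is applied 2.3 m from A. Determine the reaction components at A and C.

ΣM about A: C_y·6.1 − 1200·sin70°·3.5 − 300·4.3 − 650·2.3 = 0 → C_y = 6731.71/6.1 = 1103.56 ≈ 1104 N.
ΣF_y = 0: A_y + 1103.56 − 1200·sin70° − 300 − 650 = 0 → A_y = 974.1 N.
ΣF_x = 0: A_x + 1200·cos70° = 0 → A_x = -410.4 N.

A_x = -410.4 N, A_y = 974.1 N, C_y = 1104 N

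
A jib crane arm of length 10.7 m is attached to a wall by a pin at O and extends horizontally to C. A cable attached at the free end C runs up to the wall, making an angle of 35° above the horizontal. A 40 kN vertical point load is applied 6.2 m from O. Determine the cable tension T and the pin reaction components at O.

T = 40.41 kN, O_x = 33.10 kN, O_y = 16.82 kN

ΣM about O: T·sin35°·10.7 − 40·6.2 = 0 → T = 248/(10.7·0.573576) = 40.4089 ≈ 40.41 kN.
ΣF_x = 0: O_x − T·cos35° = 0 → O_x = 40.4089 × 0.819152 = 33.10 kN.
ΣF_y = 0: O_y + T·sin35° − 40 = 0 → O_y = 40 − 40.4089 × 0.573576 = 16.82 kN.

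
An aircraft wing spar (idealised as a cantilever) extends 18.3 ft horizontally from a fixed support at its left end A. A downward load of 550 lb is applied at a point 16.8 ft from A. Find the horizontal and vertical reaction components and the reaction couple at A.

ΣF_x = 0: A_x = 0.
ΣF_y = 0: A_y − 550 = 0 → A_y = 550.0 lb.
ΣM about A: M_A − 550·16.8 = 0 → M_A = 9240 lb·ft.

A_x = 0, A_y = 550.0 lb, M_A = 9240 lb·ft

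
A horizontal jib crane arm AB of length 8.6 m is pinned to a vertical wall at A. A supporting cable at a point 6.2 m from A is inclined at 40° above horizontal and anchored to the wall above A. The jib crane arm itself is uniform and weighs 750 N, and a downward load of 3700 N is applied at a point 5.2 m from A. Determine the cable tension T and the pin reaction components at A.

ΣM about A: T·sin40°·6.2 − 750·4.3 − 3700·5.2 = 0 → T = 22465/(6.2·0.642788) = 5636.99 ≈ 5637 N.
ΣF_x = 0: A_x − T·cos40° = 0 → A_x = 5636.99 × 0.766044 = 4318 N.
ΣF_y = 0: A_y + T·sin40° − 750 − 3700 = 0 → A_y = 4450 − 5636.99 × 0.642788 = 826.6 N.

T = 5637 N, A_x = 4318 N, A_y = 826.6 N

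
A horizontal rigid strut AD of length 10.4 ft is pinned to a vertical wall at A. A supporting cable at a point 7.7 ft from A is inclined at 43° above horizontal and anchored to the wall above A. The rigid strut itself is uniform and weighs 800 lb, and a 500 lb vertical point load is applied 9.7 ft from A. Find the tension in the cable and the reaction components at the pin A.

ΣM about A: T·sin43°·7.7 − 800·5.2 − 500·9.7 = 0 → T = 9010/(7.7·0.681998) = 1715.74 ≈ 1716 lb.
ΣF_x = 0: A_x − T·cos43° = 0 → A_x = 1715.74 × 0.731354 = 1255 lb.
ΣF_y = 0: A_y + T·sin43° − 800 − 500 = 0 → A_y = 1300 − 1715.74 × 0.681998 = 129.9 lb.

T = 1716 lb, A_x = 1255 lb, A_y = 129.9 lb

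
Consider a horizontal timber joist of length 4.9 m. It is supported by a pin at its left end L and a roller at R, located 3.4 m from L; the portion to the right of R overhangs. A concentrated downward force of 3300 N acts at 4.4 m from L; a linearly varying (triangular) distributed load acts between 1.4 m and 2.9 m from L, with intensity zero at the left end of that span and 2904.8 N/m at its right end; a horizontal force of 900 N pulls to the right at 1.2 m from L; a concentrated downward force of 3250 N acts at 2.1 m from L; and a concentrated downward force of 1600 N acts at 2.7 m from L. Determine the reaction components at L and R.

L_x = -900.0 N, L_y = 1242 N, R_y = 9086 N

Resultant of the triangular load: ½ × 2904.8 × 1.5 = 2178.6 N, acting at 2.4 m from L (one-third of the span from the peak).
Taking moments about L: R_y·3.4 − 3300·4.4 − (½·2904.8·1.5)·2.4 − 3250·2.1 − 1600·2.7 = 0 → R_y = 30893.64/3.4 = 9086.36 ≈ 9086 N.
ΣF_y = 0: L_y + 9086.36 − 3300 − ½·2904.8·1.5 − 3250 − 1600 = 0 → L_y = 1242 N.
ΣF_x = 0: L_x + 900 = 0 → L_x = -900.0 N.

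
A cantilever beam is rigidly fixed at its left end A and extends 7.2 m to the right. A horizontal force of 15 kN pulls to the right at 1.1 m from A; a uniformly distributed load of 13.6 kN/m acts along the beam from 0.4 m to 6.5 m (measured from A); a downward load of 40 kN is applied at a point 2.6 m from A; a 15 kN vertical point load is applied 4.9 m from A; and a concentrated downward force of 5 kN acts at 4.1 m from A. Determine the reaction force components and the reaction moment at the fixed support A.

Resultant of the distributed load: 13.6 × 6.1 = 82.96 kN at 3.45 m from A.
ΣF_x = 0: A_x + 15 = 0 → A_x = -15.00 kN.
ΣF_y = 0: A_y − 13.6·6.1 − 40 − 15 − 5 = 0 → A_y = 143.0 kN.
ΣM about A: M_A − (13.6·6.1)·3.45 − 40·2.6 − 15·4.9 − 5·4.1 = 0 → M_A = 484.2 kN·m.

A_x = -15.00 kN, A_y = 143.0 kN, M_A = 484.2 kN·m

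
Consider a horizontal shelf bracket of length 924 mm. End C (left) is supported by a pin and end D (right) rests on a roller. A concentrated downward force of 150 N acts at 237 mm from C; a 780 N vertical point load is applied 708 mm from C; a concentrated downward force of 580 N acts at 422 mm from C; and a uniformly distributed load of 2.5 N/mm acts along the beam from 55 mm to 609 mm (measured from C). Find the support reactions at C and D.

C_x = 0, C_y = 1496 N, D_y = 1399 N

Resultant of the distributed load: 2.5 × 554 = 1385 N at 332 mm from C.
Taking moments about C: D_y·924 − 150·237 − 780·708 − 580·422 − (2.5·554)·332 = 0 → D_y = 1292370/924 = 1398.67 ≈ 1399 N.
ΣF_y = 0: C_y + 1398.67 − 150 − 780 − 580 − 2.5·554 = 0 → C_y = 1496 N.
ΣF_x = 0: no horizontal applied forces, so C_x = 0.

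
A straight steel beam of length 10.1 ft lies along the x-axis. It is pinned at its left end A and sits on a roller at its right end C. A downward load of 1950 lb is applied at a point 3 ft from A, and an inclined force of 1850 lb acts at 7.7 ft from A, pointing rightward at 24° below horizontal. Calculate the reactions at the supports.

Taking moments about A: C_y·10.1 − 1950·3 − 1850·sin24°·7.7 = 0 → C_y = 11644/10.1 = 1152.87 ≈ 1153 lb.
ΣF_y = 0: A_y + 1152.87 − 1950 − 1850·sin24° = 0 → A_y = 1550 lb.
ΣF_x = 0: A_x + 1850·cos24° = 0 → A_x = -1690 lb.

A_x = -1690 lb, A_y = 1550 lb, C_y = 1153 lb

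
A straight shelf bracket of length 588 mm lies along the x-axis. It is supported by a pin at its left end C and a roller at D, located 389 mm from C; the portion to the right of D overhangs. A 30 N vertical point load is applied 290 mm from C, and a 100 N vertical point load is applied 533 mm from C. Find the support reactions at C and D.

C_x = 0, C_y = -29.38 N, D_y = 159.4 N

Moments about C: D_y·389 − 30·290 − 100·533 = 0 → D_y = 62000/389 = 159.383 ≈ 159.4 N.
ΣF_y = 0: C_y + 159.383 − 30 − 100 = 0 → C_y = -29.38 N.
ΣF_x = 0: no horizontal applied forces, so C_x = 0.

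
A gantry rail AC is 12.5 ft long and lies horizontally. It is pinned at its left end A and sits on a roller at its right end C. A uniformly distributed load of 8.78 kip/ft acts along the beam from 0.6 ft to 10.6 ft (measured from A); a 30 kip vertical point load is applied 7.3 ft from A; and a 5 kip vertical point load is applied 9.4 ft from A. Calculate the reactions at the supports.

A_x = 0, A_y = 62.19 kip, C_y = 60.61 kip

Resultant of the distributed load: 8.78 × 10 = 87.8 kip at 5.6 ft from A.
ΣM about A: C_y·12.5 − (8.78·10)·5.6 − 30·7.3 − 5·9.4 = 0 → C_y = 757.68/12.5 = 60.6144 ≈ 60.61 kip.
ΣF_y = 0: A_y + 60.6144 − 8.78·10 − 30 − 5 = 0 → A_y = 62.19 kip.
ΣF_x = 0: no horizontal applied forces, so A_x = 0.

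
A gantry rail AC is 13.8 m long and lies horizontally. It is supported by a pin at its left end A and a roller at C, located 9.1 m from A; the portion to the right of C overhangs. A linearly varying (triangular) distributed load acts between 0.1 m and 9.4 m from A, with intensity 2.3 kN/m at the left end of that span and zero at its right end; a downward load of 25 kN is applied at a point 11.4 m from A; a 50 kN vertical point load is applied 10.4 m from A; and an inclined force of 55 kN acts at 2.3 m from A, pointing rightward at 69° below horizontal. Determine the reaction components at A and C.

A_x = -19.71 kN, A_y = 31.84 kN, C_y = 105.2 kN

Resultant of the triangular load: ½ × 2.3 × 9.3 = 10.695 kN, acting at 3.2 m from A (one-third of the span from the peak).
Moments about A: C_y·9.1 − (½·2.3·9.3)·3.2 − 25·11.4 − 50·10.4 − 55·sin69°·2.3 = 0 → C_y = 957.322/9.1 = 105.2 kN.
ΣF_y = 0: A_y + 105.2 − ½·2.3·9.3 − 25 − 50 − 55·sin69° = 0 → A_y = 31.84 kN.
ΣF_x = 0: A_x + 55·cos69° = 0 → A_x = -19.71 kN.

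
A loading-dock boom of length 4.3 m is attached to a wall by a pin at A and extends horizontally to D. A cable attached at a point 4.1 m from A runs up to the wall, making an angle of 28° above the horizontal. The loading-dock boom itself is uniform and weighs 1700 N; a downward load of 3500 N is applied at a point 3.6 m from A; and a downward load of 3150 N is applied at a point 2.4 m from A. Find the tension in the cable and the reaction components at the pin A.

T = 12370 N, A_x = 10920 N, A_y = 2541 N

ΣM about A: T·sin28°·4.1 − 1700·2.15 − 3500·3.6 − 3150·2.4 = 0 → T = 23815/(4.1·0.469472) = 12372.5 ≈ 12370 N.
ΣF_x = 0: A_x − T·cos28° = 0 → A_x = 12372.5 × 0.882948 = 10920 N.
ΣF_y = 0: A_y + T·sin28° − 1700 − 3500 − 3150 = 0 → A_y = 8350 − 12372.5 × 0.469472 = 2541 N.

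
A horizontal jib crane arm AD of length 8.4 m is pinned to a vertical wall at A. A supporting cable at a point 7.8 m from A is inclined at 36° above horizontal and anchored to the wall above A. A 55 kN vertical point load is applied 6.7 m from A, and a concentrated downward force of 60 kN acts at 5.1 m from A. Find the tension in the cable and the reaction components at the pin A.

T = 147.1 kN, A_x = 119.0 kN, A_y = 28.53 kN

ΣM about A: T·sin36°·7.8 − 55·6.7 − 60·5.1 = 0 → T = 674.5/(7.8·0.587785) = 147.119 ≈ 147.1 kN.
ΣF_x = 0: A_x − T·cos36° = 0 → A_x = 147.119 × 0.809017 = 119.0 kN.
ΣF_y = 0: A_y + T·sin36° − 55 − 60 = 0 → A_y = 115 − 147.119 × 0.587785 = 28.53 kN.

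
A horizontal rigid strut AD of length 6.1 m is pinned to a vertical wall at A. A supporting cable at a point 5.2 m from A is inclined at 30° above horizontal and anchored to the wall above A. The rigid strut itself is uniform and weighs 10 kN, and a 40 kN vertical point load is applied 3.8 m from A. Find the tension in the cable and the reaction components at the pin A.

T = 70.19 kN, A_x = 60.79 kN, A_y = 14.90 kN

ΣM about A: T·sin30°·5.2 − 10·3.05 − 40·3.8 = 0 → T = 182.5/(5.2·0.5) = 70.1923 ≈ 70.19 kN.
ΣF_x = 0: A_x − T·cos30° = 0 → A_x = 70.1923 × 0.866025 = 60.79 kN.
ΣF_y = 0: A_y + T·sin30° − 10 − 40 = 0 → A_y = 50 − 70.1923 × 0.5 = 14.90 kN.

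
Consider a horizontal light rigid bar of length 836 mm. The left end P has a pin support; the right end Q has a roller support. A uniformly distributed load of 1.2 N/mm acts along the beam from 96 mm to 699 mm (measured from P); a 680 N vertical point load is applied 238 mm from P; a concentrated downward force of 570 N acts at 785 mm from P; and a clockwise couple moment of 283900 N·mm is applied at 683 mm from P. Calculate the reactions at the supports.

P_x = 0, P_y = 561.1 N, Q_y = 1412 N

Resultant of the distributed load: 1.2 × 603 = 723.6 N at 397.5 mm from P.
ΣM about P: Q_y·836 − (1.2·603)·397.5 − 680·238 − 570·785 − 283900 = 0 → Q_y = 1180821/836 = 1412.47 ≈ 1412 N.
ΣF_y = 0: P_y + 1412.47 − 1.2·603 − 680 − 570 = 0 → P_y = 561.1 N.
ΣF_x = 0: no horizontal applied forces, so P_x = 0.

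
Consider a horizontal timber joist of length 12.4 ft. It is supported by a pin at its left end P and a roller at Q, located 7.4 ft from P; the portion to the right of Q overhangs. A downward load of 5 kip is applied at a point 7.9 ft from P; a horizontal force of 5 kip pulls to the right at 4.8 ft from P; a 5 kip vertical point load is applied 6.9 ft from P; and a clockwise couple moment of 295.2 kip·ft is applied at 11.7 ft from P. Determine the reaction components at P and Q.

P_x = -5.000 kip, P_y = -39.89 kip, Q_y = 49.89 kip

Taking moments about P: Q_y·7.4 − 5·7.9 − 5·6.9 − 295.2 = 0 → Q_y = 369.2/7.4 = 49.8919 ≈ 49.89 kip.
ΣF_y = 0: P_y + 49.8919 − 5 − 5 = 0 → P_y = -39.89 kip.
ΣF_x = 0: P_x + 5 = 0 → P_x = -5.000 kip.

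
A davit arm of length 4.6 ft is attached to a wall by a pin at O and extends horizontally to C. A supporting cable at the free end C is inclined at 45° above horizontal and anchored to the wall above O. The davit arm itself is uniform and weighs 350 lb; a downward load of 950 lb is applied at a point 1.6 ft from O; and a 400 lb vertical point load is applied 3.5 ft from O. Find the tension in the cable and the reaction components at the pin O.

T = 1145 lb, O_x = 809.8 lb, O_y = 890.2 lb

ΣM about O: T·sin45°·4.6 − 350·2.3 − 950·1.6 − 400·3.5 = 0 → T = 3725/(4.6·0.707107) = 1145.21 ≈ 1145 lb.
ΣF_x = 0: O_x − T·cos45° = 0 → O_x = 1145.21 × 0.707107 = 809.8 lb.
ΣF_y = 0: O_y + T·sin45° − 350 − 950 − 400 = 0 → O_y = 1700 − 1145.21 × 0.707107 = 890.2 lb.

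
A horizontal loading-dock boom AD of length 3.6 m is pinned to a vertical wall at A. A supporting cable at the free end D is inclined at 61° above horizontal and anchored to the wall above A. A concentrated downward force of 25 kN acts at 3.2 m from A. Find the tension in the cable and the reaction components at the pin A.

T = 25.41 kN, A_x = 12.32 kN, A_y = 2.778 kN

ΣM about A: T·sin61°·3.6 − 25·3.2 = 0 → T = 80/(3.6·0.87462) = 25.4079 ≈ 25.41 kN.
ΣF_x = 0: A_x − T·cos61° = 0 → A_x = 25.4079 × 0.48481 = 12.32 kN.
ΣF_y = 0: A_y + T·sin61° − 25 = 0 → A_y = 25 − 25.4079 × 0.87462 = 2.778 kN.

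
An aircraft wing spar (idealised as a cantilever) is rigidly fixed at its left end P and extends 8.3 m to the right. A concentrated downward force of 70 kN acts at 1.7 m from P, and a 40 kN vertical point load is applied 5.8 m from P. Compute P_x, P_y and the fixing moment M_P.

ΣF_x = 0: P_x = 0.
ΣF_y = 0: P_y − 70 − 40 = 0 → P_y = 110.0 kN.
ΣM about P: M_P − 70·1.7 − 40·5.8 = 0 → M_P = 351.0 kN·m.

P_x = 0, P_y = 110.0 kN, M_P = 351.0 kN·m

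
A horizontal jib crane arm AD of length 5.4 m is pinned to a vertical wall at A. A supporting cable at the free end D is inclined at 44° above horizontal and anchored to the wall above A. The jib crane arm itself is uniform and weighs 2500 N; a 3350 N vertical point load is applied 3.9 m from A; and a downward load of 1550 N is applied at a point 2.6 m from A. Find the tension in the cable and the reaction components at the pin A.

T = 6357 N, A_x = 4573 N, A_y = 2984 N

ΣM about A: T·sin44°·5.4 − 2500·2.7 − 3350·3.9 − 1550·2.6 = 0 → T = 23845/(5.4·0.694658) = 6356.71 ≈ 6357 N.
ΣF_x = 0: A_x − T·cos44° = 0 → A_x = 6356.71 × 0.71934 = 4573 N.
ΣF_y = 0: A_y + T·sin44° − 2500 − 3350 − 1550 = 0 → A_y = 7400 − 6356.71 × 0.694658 = 2984 N.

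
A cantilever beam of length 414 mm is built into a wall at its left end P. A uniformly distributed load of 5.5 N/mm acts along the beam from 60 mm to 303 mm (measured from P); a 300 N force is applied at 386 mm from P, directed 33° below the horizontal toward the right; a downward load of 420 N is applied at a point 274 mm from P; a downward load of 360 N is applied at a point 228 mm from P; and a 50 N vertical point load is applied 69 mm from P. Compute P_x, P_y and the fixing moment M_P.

Resultant of the distributed load: 5.5 × 243 = 1336.5 N at 181.5 mm from P.
ΣF_x = 0: P_x + 300·cos33° = 0 → P_x = -251.6 N.
ΣF_y = 0: P_y − 5.5·243 − 300·sin33° − 420 − 360 − 50 = 0 → P_y = 2330 N.
ΣM about P: M_P − (5.5·243)·181.5 − 300·sin33°·386 − 420·274 − 360·228 − 50·69 = 0 → M_P = 506300 N·mm.

P_x = -251.6 N, P_y = 2330 N, M_P = 506300 N·mm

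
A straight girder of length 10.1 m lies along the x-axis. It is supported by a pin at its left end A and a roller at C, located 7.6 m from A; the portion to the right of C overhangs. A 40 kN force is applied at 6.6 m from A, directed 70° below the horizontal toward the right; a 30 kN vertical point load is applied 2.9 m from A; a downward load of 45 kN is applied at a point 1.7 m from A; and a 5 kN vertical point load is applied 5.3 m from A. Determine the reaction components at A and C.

A_x = -13.68 kN, A_y = 59.95 kN, C_y = 57.64 kN

Taking moments about A: C_y·7.6 − 40·sin70°·6.6 − 30·2.9 − 45·1.7 − 5·5.3 = 0 → C_y = 438.079/7.6 = 57.642 ≈ 57.64 kN.
ΣF_y = 0: A_y + 57.642 − 40·sin70° − 30 − 45 − 5 = 0 → A_y = 59.95 kN.
ΣF_x = 0: A_x + 40·cos70° = 0 → A_x = -13.68 kN.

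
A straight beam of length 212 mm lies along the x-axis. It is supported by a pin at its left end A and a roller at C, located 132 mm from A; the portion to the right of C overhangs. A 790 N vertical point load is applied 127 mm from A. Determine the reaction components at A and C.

A_x = 0, A_y = 29.92 N, C_y = 760.1 N

ΣM about A: C_y·132 − 790·127 = 0 → C_y = 100330/132 = 760.076 ≈ 760.1 N.
ΣF_y = 0: A_y + 760.076 − 790 = 0 → A_y = 29.92 N.
ΣF_x = 0: no horizontal applied forces, so A_x = 0.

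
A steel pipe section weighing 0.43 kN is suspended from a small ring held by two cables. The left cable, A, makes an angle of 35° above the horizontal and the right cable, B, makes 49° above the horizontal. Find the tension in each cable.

T_A = 0.2837 kN, T_B = 0.3542 kN

ΣF_x = 0: −T_A·cos35° + T_B·cos49° = 0 → T_B = 1.2486·T_A.
ΣF_y = 0: T_A·sin35° + T_B·sin49° = 0.43.
Substitute: T_A·(0.573576 + 1.2486·0.75471) = 0.43 → T_A = 0.283659 ≈ 0.2837 kN.
Then T_B = 1.2486 × 0.283659 = 0.3542 kN.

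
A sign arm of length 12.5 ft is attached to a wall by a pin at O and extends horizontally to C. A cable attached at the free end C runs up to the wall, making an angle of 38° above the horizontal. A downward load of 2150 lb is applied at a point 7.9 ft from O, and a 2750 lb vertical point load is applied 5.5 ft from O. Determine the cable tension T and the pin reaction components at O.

ΣM about O: T·sin38°·12.5 − 2150·7.9 − 2750·5.5 = 0 → T = 32110/(12.5·0.615661) = 4172.43 ≈ 4172 lb.
ΣF_x = 0: O_x − T·cos38° = 0 → O_x = 4172.43 × 0.788011 = 3288 lb.
ΣF_y = 0: O_y + T·sin38° − 2150 − 2750 = 0 → O_y = 4900 − 4172.43 × 0.615661 = 2331 lb.

T = 4172 lb, O_x = 3288 lb, O_y = 2331 lb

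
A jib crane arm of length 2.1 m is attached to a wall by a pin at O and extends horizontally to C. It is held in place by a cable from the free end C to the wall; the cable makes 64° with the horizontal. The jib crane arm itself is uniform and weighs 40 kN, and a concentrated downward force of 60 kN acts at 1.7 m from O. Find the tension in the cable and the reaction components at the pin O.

T = 76.29 kN, O_x = 33.44 kN, O_y = 31.43 kN

ΣM about O: T·sin64°·2.1 − 40·1.05 − 60·1.7 = 0 → T = 144/(2.1·0.898794) = 76.2927 ≈ 76.29 kN.
ΣF_x = 0: O_x − T·cos64° = 0 → O_x = 76.2927 × 0.438371 = 33.44 kN.
ΣF_y = 0: O_y + T·sin64° − 40 − 60 = 0 → O_y = 100 − 76.2927 × 0.898794 = 31.43 kN.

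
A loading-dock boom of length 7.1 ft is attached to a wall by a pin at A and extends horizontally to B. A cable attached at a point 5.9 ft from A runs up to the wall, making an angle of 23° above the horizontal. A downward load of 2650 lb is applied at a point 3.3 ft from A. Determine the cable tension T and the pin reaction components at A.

ΣM about A: T·sin23°·5.9 − 2650·3.3 = 0 → T = 8745/(5.9·0.390731) = 3793.41 ≈ 3793 lb.
ΣF_x = 0: A_x − T·cos23° = 0 → A_x = 3793.41 × 0.920505 = 3492 lb.
ΣF_y = 0: A_y + T·sin23° − 2650 = 0 → A_y = 2650 − 3793.41 × 0.390731 = 1168 lb.

T = 3793 lb, A_x = 3492 lb, A_y = 1168 lb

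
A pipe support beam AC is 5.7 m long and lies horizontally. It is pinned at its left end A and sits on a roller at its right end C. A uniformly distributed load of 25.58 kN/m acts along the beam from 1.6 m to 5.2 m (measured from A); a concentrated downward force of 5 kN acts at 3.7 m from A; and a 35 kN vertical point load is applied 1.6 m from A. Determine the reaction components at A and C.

Resultant of the distributed load: 25.58 × 3.6 = 92.088 kN at 3.4 m from A.
ΣM about A: C_y·5.7 − (25.58·3.6)·3.4 − 5·3.7 − 35·1.6 = 0 → C_y = 387.5992/5.7 = 67.9999 ≈ 68.00 kN.
ΣF_y = 0: A_y + 67.9999 − 25.58·3.6 − 5 − 35 = 0 → A_y = 64.09 kN.
ΣF_x = 0: no horizontal applied forces, so A_x = 0.

A_x = 0, A_y = 64.09 kN, C_y = 68.00 kN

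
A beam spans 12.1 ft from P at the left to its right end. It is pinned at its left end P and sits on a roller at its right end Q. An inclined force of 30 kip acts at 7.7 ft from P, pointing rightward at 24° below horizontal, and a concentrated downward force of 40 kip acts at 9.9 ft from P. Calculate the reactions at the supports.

ΣM about P: Q_y·12.1 − 30·sin24°·7.7 − 40·9.9 = 0 → Q_y = 489.956/12.1 = 40.4922 ≈ 40.49 kip.
ΣF_y = 0: P_y + 40.4922 − 30·sin24° − 40 = 0 → P_y = 11.71 kip.
ΣF_x = 0: P_x + 30·cos24° = 0 → P_x = -27.41 kip.

P_x = -27.41 kip, P_y = 11.71 kip, Q_y = 40.49 kip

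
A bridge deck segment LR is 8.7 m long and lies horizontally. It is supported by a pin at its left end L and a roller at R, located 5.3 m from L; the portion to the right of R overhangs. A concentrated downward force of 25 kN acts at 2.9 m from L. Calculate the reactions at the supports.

L_x = 0, L_y = 11.32 kN, R_y = 13.68 kN

Taking moments about L: R_y·5.3 − 25·2.9 = 0 → R_y = 72.5/5.3 = 13.6792 ≈ 13.68 kN.
ΣF_y = 0: L_y + 13.6792 − 25 = 0 → L_y = 11.32 kN.
ΣF_x = 0: no horizontal applied forces, so L_x = 0.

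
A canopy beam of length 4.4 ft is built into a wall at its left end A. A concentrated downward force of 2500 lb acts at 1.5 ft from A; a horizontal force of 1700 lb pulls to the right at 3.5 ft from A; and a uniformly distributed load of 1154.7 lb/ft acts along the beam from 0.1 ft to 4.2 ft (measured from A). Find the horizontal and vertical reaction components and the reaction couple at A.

A_x = -1700 lb, A_y = 7234 lb, M_A = 13930 lb·ft

Resultant of the distributed load: 1154.7 × 4.1 = 4734.27 lb at 2.15 ft from A.
ΣF_x = 0: A_x + 1700 = 0 → A_x = -1700 lb.
ΣF_y = 0: A_y − 2500 − 1154.7·4.1 = 0 → A_y = 7234 lb.
ΣM about A: M_A − 2500·1.5 − (1154.7·4.1)·2.15 = 0 → M_A = 13930 lb·ft.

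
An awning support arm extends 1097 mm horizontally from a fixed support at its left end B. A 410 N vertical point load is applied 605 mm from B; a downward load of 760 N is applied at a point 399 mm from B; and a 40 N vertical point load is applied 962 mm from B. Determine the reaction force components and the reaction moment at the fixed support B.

ΣF_x = 0: B_x = 0.
ΣF_y = 0: B_y − 410 − 760 − 40 = 0 → B_y = 1210 N.
ΣM about B: M_B − 410·605 − 760·399 − 40·962 = 0 → M_B = 589800 N·mm.

B_x = 0, B_y = 1210 N, M_B = 589800 N·mm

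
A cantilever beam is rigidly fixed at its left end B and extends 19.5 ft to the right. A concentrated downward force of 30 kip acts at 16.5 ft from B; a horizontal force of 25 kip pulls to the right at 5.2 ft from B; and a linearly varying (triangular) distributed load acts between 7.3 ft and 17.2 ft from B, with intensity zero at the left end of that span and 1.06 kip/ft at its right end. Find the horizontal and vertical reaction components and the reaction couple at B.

Resultant of the triangular load: ½ × 1.06 × 9.9 = 5.247 kip, acting at 13.9 ft from B (one-third of the span from the peak).
ΣF_x = 0: B_x + 25 = 0 → B_x = -25.00 kip.
ΣF_y = 0: B_y − 30 − ½·1.06·9.9 = 0 → B_y = 35.25 kip.
ΣM about B: M_B − 30·16.5 − (½·1.06·9.9)·13.9 = 0 → M_B = 567.9 kip·ft.

B_x = -25.00 kip, B_y = 35.25 kip, M_B = 567.9 kip·ft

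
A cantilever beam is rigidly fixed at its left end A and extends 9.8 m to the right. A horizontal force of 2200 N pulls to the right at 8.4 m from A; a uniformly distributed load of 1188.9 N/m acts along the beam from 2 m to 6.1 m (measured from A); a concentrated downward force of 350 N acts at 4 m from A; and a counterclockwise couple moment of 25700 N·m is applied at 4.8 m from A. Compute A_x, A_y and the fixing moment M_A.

Resultant of the distributed load: 1188.9 × 4.1 = 4874.49 N at 4.05 m from A.
ΣF_x = 0: A_x + 2200 = 0 → A_x = -2200 N.
ΣF_y = 0: A_y − 1188.9·4.1 − 350 = 0 → A_y = 5224 N.
ΣM about A: M_A − (1188.9·4.1)·4.05 − 350·4 + 25700 = 0 → M_A = -4558 N·m.

A_x = -2200 N, A_y = 5224 N, M_A = -4558 N·m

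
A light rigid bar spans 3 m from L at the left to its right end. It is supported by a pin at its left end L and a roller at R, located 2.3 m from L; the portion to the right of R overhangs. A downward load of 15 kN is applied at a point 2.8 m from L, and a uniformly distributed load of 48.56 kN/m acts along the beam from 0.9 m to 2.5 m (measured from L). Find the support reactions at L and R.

L_x = 0, L_y = 17.01 kN, R_y = 75.69 kN

Resultant of the distributed load: 48.56 × 1.6 = 77.696 kN at 1.7 m from L.
ΣM about L: R_y·2.3 − 15·2.8 − (48.56·1.6)·1.7 = 0 → R_y = 174.0832/2.3 = 75.6883 ≈ 75.69 kN.
ΣF_y = 0: L_y + 75.6883 − 15 − 48.56·1.6 = 0 → L_y = 17.01 kN.
ΣF_x = 0: no horizontal applied forces, so L_x = 0.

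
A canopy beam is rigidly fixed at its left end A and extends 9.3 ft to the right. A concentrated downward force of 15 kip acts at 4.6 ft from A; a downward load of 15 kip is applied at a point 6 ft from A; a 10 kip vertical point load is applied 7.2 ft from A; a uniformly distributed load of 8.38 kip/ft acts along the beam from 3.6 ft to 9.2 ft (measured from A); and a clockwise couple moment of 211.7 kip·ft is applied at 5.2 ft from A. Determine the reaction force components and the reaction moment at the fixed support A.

Resultant of the distributed load: 8.38 × 5.6 = 46.928 kip at 6.4 ft from A.
ΣF_x = 0: A_x = 0.
ΣF_y = 0: A_y − 15 − 15 − 10 − 8.38·5.6 = 0 → A_y = 86.93 kip.
ΣM about A: M_A − 15·4.6 − 15·6 − 10·7.2 − (8.38·5.6)·6.4 − 211.7 = 0 → M_A = 743.0 kip·ft.

A_x = 0, A_y = 86.93 kip, M_A = 743.0 kip·ft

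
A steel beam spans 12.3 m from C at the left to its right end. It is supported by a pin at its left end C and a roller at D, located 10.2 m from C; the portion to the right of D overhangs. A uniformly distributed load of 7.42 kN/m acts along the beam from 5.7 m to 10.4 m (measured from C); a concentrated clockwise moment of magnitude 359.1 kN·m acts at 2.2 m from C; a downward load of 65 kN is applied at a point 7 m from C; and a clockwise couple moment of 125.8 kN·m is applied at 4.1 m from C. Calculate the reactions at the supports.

Resultant of the distributed load: 7.42 × 4.7 = 34.874 kN at 8.05 m from C.
Taking moments about C: D_y·10.2 − (7.42·4.7)·8.05 − 359.1 − 65·7 − 125.8 = 0 → D_y = 1220.6357/10.2 = 119.67 ≈ 119.7 kN.
ΣF_y = 0: C_y + 119.67 − 7.42·4.7 − 65 = 0 → C_y = -19.80 kN.
ΣF_x = 0: no horizontal applied forces, so C_x = 0.

C_x = 0, C_y = -19.80 kN, D_y = 119.7 kN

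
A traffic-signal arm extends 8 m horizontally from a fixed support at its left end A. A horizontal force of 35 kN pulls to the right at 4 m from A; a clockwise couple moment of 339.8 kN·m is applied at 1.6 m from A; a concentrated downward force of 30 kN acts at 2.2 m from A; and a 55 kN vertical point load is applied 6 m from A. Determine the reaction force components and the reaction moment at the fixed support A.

A_x = -35.00 kN, A_y = 85.00 kN, M_A = 735.8 kN·m

ΣF_x = 0: A_x + 35 = 0 → A_x = -35.00 kN.
ΣF_y = 0: A_y − 30 − 55 = 0 → A_y = 85.00 kN.
ΣM about A: M_A − 339.8 − 30·2.2 − 55·6 = 0 → M_A = 735.8 kN·m.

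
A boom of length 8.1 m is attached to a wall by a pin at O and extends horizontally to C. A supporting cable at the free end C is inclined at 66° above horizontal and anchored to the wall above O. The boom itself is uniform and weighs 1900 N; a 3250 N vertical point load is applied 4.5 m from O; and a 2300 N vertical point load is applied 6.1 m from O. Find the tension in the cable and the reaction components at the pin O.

T = 4912 N, O_x = 1998 N, O_y = 2962 N

ΣM about O: T·sin66°·8.1 − 1900·4.05 − 3250·4.5 − 2300·6.1 = 0 → T = 36350/(8.1·0.913545) = 4912.35 ≈ 4912 N.
ΣF_x = 0: O_x − T·cos66° = 0 → O_x = 4912.35 × 0.406737 = 1998 N.
ΣF_y = 0: O_y + T·sin66° − 1900 − 3250 − 2300 = 0 → O_y = 7450 − 4912.35 × 0.913545 = 2962 N.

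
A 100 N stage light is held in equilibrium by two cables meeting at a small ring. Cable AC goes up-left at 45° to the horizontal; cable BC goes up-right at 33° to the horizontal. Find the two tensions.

T_AC = 85.74 N, T_BC = 72.29 N

ΣF_x = 0: −T_AC·cos45° + T_BC·cos33° = 0 → T_BC = 0.843128·T_AC.
ΣF_y = 0: T_AC·sin45° + T_BC·sin33° = 100.
Substitute: T_AC·(0.707107 + 0.843128·0.544639) = 100 → T_AC = 85.7407 ≈ 85.74 N.
Then T_BC = 0.843128 × 85.7407 = 72.29 N.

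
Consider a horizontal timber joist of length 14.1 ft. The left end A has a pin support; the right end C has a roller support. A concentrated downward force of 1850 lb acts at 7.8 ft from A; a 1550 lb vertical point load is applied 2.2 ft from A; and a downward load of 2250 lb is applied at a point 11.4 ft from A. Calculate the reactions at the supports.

A_x = 0, A_y = 2566 lb, C_y = 3084 lb

ΣM about A: C_y·14.1 − 1850·7.8 − 1550·2.2 − 2250·11.4 = 0 → C_y = 43490/14.1 = 3084.4 ≈ 3084 lb.
ΣF_y = 0: A_y + 3084.4 − 1850 − 1550 − 2250 = 0 → A_y = 2566 lb.
ΣF_x = 0: no horizontal applied forces, so A_x = 0.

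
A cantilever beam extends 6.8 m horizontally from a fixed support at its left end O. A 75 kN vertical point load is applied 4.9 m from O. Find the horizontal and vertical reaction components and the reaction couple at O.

ΣF_x = 0: O_x = 0.
ΣF_y = 0: O_y − 75 = 0 → O_y = 75.00 kN.
ΣM about O: M_O − 75·4.9 = 0 → M_O = 367.5 kN·m.

O_x = 0, O_y = 75.00 kN, M_O = 367.5 kN·m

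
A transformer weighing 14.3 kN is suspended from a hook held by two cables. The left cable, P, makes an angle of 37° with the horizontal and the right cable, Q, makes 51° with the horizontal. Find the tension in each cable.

T_P = 9.005 kN, T_Q = 11.43 kN

ΣF_x = 0: −T_P·cos37° + T_Q·cos51° = 0 → T_Q = 1.26904·T_P.
ΣF_y = 0: T_P·sin37° + T_Q·sin51° = 14.3.
Substitute: T_P·(0.601815 + 1.26904·0.777146) = 14.3 → T_P = 9.00479 ≈ 9.005 kN.
Then T_Q = 1.26904 × 9.00479 = 11.43 kN.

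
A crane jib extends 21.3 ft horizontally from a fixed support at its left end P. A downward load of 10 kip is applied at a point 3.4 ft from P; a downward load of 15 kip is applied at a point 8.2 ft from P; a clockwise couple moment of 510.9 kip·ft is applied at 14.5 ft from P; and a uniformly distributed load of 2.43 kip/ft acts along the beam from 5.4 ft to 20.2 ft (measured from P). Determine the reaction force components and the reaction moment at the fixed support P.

Resultant of the distributed load: 2.43 × 14.8 = 35.964 kip at 12.8 ft from P.
ΣF_x = 0: P_x = 0.
ΣF_y = 0: P_y − 10 − 15 − 2.43·14.8 = 0 → P_y = 60.96 kip.
ΣM about P: M_P − 10·3.4 − 15·8.2 − 510.9 − (2.43·14.8)·12.8 = 0 → M_P = 1128 kip·ft.

P_x = 0, P_y = 60.96 kip, M_P = 1128 kip·ft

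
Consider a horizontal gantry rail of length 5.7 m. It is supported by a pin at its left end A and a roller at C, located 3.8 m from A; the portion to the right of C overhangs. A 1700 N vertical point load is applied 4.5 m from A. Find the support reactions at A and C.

ΣM about A: C_y·3.8 − 1700·4.5 = 0 → C_y = 7650/3.8 = 2013.16 ≈ 2013 N.
ΣF_y = 0: A_y + 2013.16 − 1700 = 0 → A_y = -313.2 N.
ΣF_x = 0: no horizontal applied forces, so A_x = 0.

A_x = 0, A_y = -313.2 N, C_y = 2013 N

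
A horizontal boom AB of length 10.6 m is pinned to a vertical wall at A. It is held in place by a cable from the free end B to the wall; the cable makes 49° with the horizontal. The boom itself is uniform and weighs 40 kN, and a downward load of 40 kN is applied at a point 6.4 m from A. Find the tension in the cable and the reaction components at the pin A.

ΣM about A: T·sin49°·10.6 − 40·5.3 − 40·6.4 = 0 → T = 468/(10.6·0.75471) = 58.5005 ≈ 58.50 kN.
ΣF_x = 0: A_x − T·cos49° = 0 → A_x = 58.5005 × 0.656059 = 38.38 kN.
ΣF_y = 0: A_y + T·sin49° − 40 − 40 = 0 → A_y = 80 − 58.5005 × 0.75471 = 35.85 kN.

T = 58.50 kN, A_x = 38.38 kN, A_y = 35.85 kN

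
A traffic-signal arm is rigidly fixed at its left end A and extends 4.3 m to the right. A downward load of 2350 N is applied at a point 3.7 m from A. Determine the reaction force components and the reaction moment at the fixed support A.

ΣF_x = 0: A_x = 0.
ΣF_y = 0: A_y − 2350 = 0 → A_y = 2350 N.
ΣM about A: M_A − 2350·3.7 = 0 → M_A = 8695 N·m.

A_x = 0, A_y = 2350 N, M_A = 8695 N·m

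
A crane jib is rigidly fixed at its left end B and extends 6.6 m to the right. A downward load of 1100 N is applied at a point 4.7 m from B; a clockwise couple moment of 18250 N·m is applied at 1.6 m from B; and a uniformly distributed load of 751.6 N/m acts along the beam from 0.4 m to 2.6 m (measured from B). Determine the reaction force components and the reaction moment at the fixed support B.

Resultant of the distributed load: 751.6 × 2.2 = 1653.52 N at 1.5 m from B.
ΣF_x = 0: B_x = 0.
ΣF_y = 0: B_y − 1100 − 751.6·2.2 = 0 → B_y = 2754 N.
ΣM about B: M_B − 1100·4.7 − 18250 − (751.6·2.2)·1.5 = 0 → M_B = 25900 N·m.

B_x = 0, B_y = 2754 N, M_B = 25900 N·m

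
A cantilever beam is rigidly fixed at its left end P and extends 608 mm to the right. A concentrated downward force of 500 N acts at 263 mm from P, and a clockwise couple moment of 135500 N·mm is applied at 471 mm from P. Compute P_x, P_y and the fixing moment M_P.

ΣF_x = 0: P_x = 0.
ΣF_y = 0: P_y − 500 = 0 → P_y = 500.0 N.
ΣM about P: M_P − 500·263 − 135500 = 0 → M_P = 267000 N·mm.

P_x = 0, P_y = 500.0 N, M_P = 267000 N·mm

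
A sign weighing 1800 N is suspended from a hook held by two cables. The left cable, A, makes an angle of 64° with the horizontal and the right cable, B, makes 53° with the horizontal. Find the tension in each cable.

ΣF_x = 0: −T_A·cos64° + T_B·cos53° = 0 → T_B = 0.728415·T_A.
ΣF_y = 0: T_A·sin64° + T_B·sin53° = 1800.
Substitute: T_A·(0.898794 + 0.728415·0.798636) = 1800 → T_A = 1215.78 ≈ 1216 N.
Then T_B = 0.728415 × 1215.78 = 885.6 N.

T_A = 1216 N, T_B = 885.6 N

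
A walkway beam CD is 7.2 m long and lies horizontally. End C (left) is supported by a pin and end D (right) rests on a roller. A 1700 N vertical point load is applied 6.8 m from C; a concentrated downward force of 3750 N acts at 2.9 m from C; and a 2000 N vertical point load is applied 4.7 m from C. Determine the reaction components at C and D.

Moments about C: D_y·7.2 − 1700·6.8 − 3750·2.9 − 2000·4.7 = 0 → D_y = 31835/7.2 = 4421.53 ≈ 4422 N.
ΣF_y = 0: C_y + 4421.53 − 1700 − 3750 − 2000 = 0 → C_y = 3028 N.
ΣF_x = 0: no horizontal applied forces, so C_x = 0.

C_x = 0, C_y = 3028 N, D_y = 4422 N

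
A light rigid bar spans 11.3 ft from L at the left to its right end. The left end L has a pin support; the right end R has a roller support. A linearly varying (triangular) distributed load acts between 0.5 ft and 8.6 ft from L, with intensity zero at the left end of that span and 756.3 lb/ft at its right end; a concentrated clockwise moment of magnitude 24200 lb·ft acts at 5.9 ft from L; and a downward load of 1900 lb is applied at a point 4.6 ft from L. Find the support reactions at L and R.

L_x = 0, L_y = 448.7 lb, R_y = 4514 lb

Resultant of the triangular load: ½ × 756.3 × 8.1 = 3063.015 lb, acting at 5.9 ft from L (one-third of the span from the peak).
ΣM about L: R_y·11.3 − (½·756.3·8.1)·5.9 − 24200 − 1900·4.6 = 0 → R_y = 51011.7885/11.3 = 4514.32 ≈ 4514 lb.
ΣF_y = 0: L_y + 4514.32 − ½·756.3·8.1 − 1900 = 0 → L_y = 448.7 lb.
ΣF_x = 0: no horizontal applied forces, so L_x = 0.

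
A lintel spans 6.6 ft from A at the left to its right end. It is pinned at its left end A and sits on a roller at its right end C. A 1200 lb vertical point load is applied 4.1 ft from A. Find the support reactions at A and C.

Moments about A: C_y·6.6 − 1200·4.1 = 0 → C_y = 4920/6.6 = 745.455 ≈ 745.5 lb.
ΣF_y = 0: A_y + 745.455 − 1200 = 0 → A_y = 454.5 lb.
ΣF_x = 0: no horizontal applied forces, so A_x = 0.

A_x = 0, A_y = 454.5 lb, C_y = 745.5 lb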